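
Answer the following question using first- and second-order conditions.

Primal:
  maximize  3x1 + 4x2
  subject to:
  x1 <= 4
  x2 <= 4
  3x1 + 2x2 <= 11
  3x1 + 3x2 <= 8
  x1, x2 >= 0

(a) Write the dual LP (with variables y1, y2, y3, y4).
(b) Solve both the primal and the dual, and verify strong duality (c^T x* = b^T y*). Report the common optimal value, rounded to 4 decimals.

The standard primal-dual pair for 'max c^T x s.t. A x <= b, x >= 0' is:
  Dual:  min b^T y  s.t.  A^T y >= c,  y >= 0.

So the dual LP is:
  minimize  4y1 + 4y2 + 11y3 + 8y4
  subject to:
    y1 + 3y3 + 3y4 >= 3
    y2 + 2y3 + 3y4 >= 4
    y1, y2, y3, y4 >= 0

Solving the primal: x* = (0, 2.6667).
  primal value c^T x* = 10.6667.
Solving the dual: y* = (0, 0, 0, 1.3333).
  dual value b^T y* = 10.6667.
Strong duality: c^T x* = b^T y*. Confirmed.

10.6667


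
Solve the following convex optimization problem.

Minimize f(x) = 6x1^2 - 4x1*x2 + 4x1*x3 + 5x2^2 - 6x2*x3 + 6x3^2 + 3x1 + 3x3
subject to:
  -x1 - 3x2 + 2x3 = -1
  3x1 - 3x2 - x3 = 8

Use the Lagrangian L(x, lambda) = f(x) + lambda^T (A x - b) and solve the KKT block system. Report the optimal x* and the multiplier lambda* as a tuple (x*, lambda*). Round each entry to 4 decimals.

Form the Lagrangian:
  L(x, lambda) = (1/2) x^T Q x + c^T x + lambda^T (A x - b)
Stationarity (grad_x L = 0): Q x + c + A^T lambda = 0.
Primal feasibility: A x = b.

This gives the KKT block system:
  [ Q   A^T ] [ x     ]   [-c ]
  [ A    0  ] [ lambda ] = [ b ]

Solving the linear system:
  x*      = (0.9557, -1.1357, -1.7257)
  lambda* = (1.8208, -3.4294)
  f(x*)   = 13.4731

x* = (0.9557, -1.1357, -1.7257), lambda* = (1.8208, -3.4294)


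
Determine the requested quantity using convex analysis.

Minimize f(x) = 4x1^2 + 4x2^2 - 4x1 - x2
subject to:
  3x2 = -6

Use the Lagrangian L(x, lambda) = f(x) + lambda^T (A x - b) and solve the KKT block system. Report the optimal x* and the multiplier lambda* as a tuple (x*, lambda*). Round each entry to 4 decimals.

Form the Lagrangian:
  L(x, lambda) = (1/2) x^T Q x + c^T x + lambda^T (A x - b)
Stationarity (grad_x L = 0): Q x + c + A^T lambda = 0.
Primal feasibility: A x = b.

This gives the KKT block system:
  [ Q   A^T ] [ x     ]   [-c ]
  [ A    0  ] [ lambda ] = [ b ]

Solving the linear system:
  x*      = (0.5, -2)
  lambda* = (5.6667)
  f(x*)   = 17

x* = (0.5, -2), lambda* = (5.6667)


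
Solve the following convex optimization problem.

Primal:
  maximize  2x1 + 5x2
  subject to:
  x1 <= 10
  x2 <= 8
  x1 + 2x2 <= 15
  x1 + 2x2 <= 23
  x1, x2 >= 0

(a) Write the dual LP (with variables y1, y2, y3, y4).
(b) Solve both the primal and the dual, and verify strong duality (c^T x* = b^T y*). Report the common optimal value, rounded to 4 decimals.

The standard primal-dual pair for 'max c^T x s.t. A x <= b, x >= 0' is:
  Dual:  min b^T y  s.t.  A^T y >= c,  y >= 0.

So the dual LP is:
  minimize  10y1 + 8y2 + 15y3 + 23y4
  subject to:
    y1 + y3 + y4 >= 2
    y2 + 2y3 + 2y4 >= 5
    y1, y2, y3, y4 >= 0

Solving the primal: x* = (0, 7.5).
  primal value c^T x* = 37.5.
Solving the dual: y* = (0, 0, 2.5, 0).
  dual value b^T y* = 37.5.
Strong duality: c^T x* = b^T y*. Confirmed.

37.5


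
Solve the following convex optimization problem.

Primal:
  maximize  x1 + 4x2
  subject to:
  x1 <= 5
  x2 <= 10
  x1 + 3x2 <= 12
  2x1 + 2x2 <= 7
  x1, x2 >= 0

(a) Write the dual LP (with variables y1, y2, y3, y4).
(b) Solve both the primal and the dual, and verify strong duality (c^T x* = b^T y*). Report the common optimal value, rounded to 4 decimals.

The standard primal-dual pair for 'max c^T x s.t. A x <= b, x >= 0' is:
  Dual:  min b^T y  s.t.  A^T y >= c,  y >= 0.

So the dual LP is:
  minimize  5y1 + 10y2 + 12y3 + 7y4
  subject to:
    y1 + y3 + 2y4 >= 1
    y2 + 3y3 + 2y4 >= 4
    y1, y2, y3, y4 >= 0

Solving the primal: x* = (0, 3.5).
  primal value c^T x* = 14.
Solving the dual: y* = (0, 0, 0, 2).
  dual value b^T y* = 14.
Strong duality: c^T x* = b^T y*. Confirmed.

14


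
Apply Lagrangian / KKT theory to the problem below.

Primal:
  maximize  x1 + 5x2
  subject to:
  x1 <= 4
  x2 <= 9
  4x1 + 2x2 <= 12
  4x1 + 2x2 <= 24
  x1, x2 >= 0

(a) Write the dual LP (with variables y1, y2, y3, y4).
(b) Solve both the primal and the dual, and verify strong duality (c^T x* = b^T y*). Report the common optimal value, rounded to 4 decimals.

The standard primal-dual pair for 'max c^T x s.t. A x <= b, x >= 0' is:
  Dual:  min b^T y  s.t.  A^T y >= c,  y >= 0.

So the dual LP is:
  minimize  4y1 + 9y2 + 12y3 + 24y4
  subject to:
    y1 + 4y3 + 4y4 >= 1
    y2 + 2y3 + 2y4 >= 5
    y1, y2, y3, y4 >= 0

Solving the primal: x* = (0, 6).
  primal value c^T x* = 30.
Solving the dual: y* = (0, 0, 2.5, 0).
  dual value b^T y* = 30.
Strong duality: c^T x* = b^T y*. Confirmed.

30


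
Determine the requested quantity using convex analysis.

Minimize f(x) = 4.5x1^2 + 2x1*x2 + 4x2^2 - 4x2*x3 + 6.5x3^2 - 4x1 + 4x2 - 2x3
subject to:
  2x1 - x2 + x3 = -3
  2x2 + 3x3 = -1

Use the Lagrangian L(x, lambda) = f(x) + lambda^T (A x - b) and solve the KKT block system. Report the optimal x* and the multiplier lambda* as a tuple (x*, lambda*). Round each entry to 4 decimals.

Form the Lagrangian:
  L(x, lambda) = (1/2) x^T Q x + c^T x + lambda^T (A x - b)
Stationarity (grad_x L = 0): Q x + c + A^T lambda = 0.
Primal feasibility: A x = b.

This gives the KKT block system:
  [ Q   A^T ] [ x     ]   [-c ]
  [ A    0  ] [ lambda ] = [ b ]

Solving the linear system:
  x*      = (-1.1462, 0.2246, -0.4831)
  lambda* = (6.9332, 0.7483)
  f(x*)   = 13.9985

x* = (-1.1462, 0.2246, -0.4831), lambda* = (6.9332, 0.7483)


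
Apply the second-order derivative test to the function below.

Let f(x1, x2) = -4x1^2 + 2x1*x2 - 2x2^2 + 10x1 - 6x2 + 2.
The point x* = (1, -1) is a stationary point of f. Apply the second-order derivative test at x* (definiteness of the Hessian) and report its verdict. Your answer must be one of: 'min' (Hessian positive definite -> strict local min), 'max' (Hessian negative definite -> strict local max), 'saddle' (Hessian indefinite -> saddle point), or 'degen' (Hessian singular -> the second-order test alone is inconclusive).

Compute the Hessian H = grad^2 f:
  H = [[-8, 2], [2, -4]]
Verify stationarity: grad f(x*) = H x* + g = (0, 0).
Eigenvalues of H: -8.8284, -3.1716.
Both eigenvalues < 0, so H is negative definite -> x* is a strict local max.

max


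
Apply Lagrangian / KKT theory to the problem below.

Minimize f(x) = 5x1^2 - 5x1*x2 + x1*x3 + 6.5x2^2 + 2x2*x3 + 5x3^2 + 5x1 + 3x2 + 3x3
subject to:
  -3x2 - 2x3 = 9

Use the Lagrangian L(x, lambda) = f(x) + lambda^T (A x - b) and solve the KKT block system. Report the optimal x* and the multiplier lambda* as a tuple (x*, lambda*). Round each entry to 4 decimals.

Form the Lagrangian:
  L(x, lambda) = (1/2) x^T Q x + c^T x + lambda^T (A x - b)
Stationarity (grad_x L = 0): Q x + c + A^T lambda = 0.
Primal feasibility: A x = b.

This gives the KKT block system:
  [ Q   A^T ] [ x     ]   [-c ]
  [ A    0  ] [ lambda ] = [ b ]

Solving the linear system:
  x*      = (-1.5242, -2.2681, -1.0979)
  lambda* = (-7.0198)
  f(x*)   = 22.7295

x* = (-1.5242, -2.2681, -1.0979), lambda* = (-7.0198)


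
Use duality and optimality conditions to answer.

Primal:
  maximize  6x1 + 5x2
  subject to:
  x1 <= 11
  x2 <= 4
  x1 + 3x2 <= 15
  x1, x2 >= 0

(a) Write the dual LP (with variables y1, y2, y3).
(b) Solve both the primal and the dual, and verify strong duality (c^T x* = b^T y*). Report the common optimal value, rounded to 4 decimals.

The standard primal-dual pair for 'max c^T x s.t. A x <= b, x >= 0' is:
  Dual:  min b^T y  s.t.  A^T y >= c,  y >= 0.

So the dual LP is:
  minimize  11y1 + 4y2 + 15y3
  subject to:
    y1 + y3 >= 6
    y2 + 3y3 >= 5
    y1, y2, y3 >= 0

Solving the primal: x* = (11, 1.3333).
  primal value c^T x* = 72.6667.
Solving the dual: y* = (4.3333, 0, 1.6667).
  dual value b^T y* = 72.6667.
Strong duality: c^T x* = b^T y*. Confirmed.

72.6667


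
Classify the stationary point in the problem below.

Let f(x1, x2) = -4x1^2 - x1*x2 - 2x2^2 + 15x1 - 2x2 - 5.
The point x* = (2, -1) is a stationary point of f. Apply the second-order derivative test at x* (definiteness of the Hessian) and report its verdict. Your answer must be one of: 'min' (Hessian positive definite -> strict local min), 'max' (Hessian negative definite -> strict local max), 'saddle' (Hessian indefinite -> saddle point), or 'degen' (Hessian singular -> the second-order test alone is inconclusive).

Compute the Hessian H = grad^2 f:
  H = [[-8, -1], [-1, -4]]
Verify stationarity: grad f(x*) = H x* + g = (0, 0).
Eigenvalues of H: -8.2361, -3.7639.
Both eigenvalues < 0, so H is negative definite -> x* is a strict local max.

max


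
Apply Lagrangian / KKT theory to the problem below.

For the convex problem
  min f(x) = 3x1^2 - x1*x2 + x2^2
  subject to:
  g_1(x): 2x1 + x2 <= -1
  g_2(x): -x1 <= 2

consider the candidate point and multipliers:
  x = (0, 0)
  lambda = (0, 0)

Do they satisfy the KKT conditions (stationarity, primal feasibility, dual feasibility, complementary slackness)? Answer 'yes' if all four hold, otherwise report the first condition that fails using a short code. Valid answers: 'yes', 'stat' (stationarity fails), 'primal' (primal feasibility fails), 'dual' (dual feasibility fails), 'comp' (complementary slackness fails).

Gradient of f: grad f(x) = Q x + c = (0, 0)
Constraint values g_i(x) = a_i^T x - b_i:
  g_1((0, 0)) = 1
  g_2((0, 0)) = -2
Stationarity residual: grad f(x) + sum_i lambda_i a_i = (0, 0)
  -> stationarity OK
Primal feasibility (all g_i <= 0): FAILS
Dual feasibility (all lambda_i >= 0): OK
Complementary slackness (lambda_i * g_i(x) = 0 for all i): OK

Verdict: the first failing condition is primal_feasibility -> primal.

primal


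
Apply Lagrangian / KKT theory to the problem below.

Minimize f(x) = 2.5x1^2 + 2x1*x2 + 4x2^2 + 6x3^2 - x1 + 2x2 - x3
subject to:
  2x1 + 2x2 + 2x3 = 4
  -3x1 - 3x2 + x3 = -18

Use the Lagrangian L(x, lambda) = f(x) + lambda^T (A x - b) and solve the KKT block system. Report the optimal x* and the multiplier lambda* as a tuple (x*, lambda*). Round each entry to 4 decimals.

Form the Lagrangian:
  L(x, lambda) = (1/2) x^T Q x + c^T x + lambda^T (A x - b)
Stationarity (grad_x L = 0): Q x + c + A^T lambda = 0.
Primal feasibility: A x = b.

This gives the KKT block system:
  [ Q   A^T ] [ x     ]   [-c ]
  [ A    0  ] [ lambda ] = [ b ]

Solving the linear system:
  x*      = (3.6667, 1.3333, -3)
  lambda* = (11.375, 14.25)
  f(x*)   = 106.5

x* = (3.6667, 1.3333, -3), lambda* = (11.375, 14.25)


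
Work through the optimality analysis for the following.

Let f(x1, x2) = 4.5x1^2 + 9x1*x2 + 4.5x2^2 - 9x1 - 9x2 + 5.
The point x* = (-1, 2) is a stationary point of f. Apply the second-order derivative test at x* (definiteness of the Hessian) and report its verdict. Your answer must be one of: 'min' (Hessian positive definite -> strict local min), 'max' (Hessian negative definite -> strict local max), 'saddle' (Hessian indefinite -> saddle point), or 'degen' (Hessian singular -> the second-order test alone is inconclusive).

Compute the Hessian H = grad^2 f:
  H = [[9, 9], [9, 9]]
Verify stationarity: grad f(x*) = H x* + g = (0, 0).
Eigenvalues of H: 0, 18.
H has a zero eigenvalue (singular; positive semidefinite but not definite), so H is neither positive definite, negative definite, nor indefinite. The second-order test alone is inconclusive -> degen.
(Indeed, f is constant along the null direction of H through x*, so x* is not a strict local extremum.)

degen


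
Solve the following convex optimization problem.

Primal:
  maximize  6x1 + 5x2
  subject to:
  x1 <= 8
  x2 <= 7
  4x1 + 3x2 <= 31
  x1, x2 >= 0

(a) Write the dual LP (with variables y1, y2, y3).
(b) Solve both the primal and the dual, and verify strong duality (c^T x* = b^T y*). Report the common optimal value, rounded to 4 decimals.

The standard primal-dual pair for 'max c^T x s.t. A x <= b, x >= 0' is:
  Dual:  min b^T y  s.t.  A^T y >= c,  y >= 0.

So the dual LP is:
  minimize  8y1 + 7y2 + 31y3
  subject to:
    y1 + 4y3 >= 6
    y2 + 3y3 >= 5
    y1, y2, y3 >= 0

Solving the primal: x* = (2.5, 7).
  primal value c^T x* = 50.
Solving the dual: y* = (0, 0.5, 1.5).
  dual value b^T y* = 50.
Strong duality: c^T x* = b^T y*. Confirmed.

50


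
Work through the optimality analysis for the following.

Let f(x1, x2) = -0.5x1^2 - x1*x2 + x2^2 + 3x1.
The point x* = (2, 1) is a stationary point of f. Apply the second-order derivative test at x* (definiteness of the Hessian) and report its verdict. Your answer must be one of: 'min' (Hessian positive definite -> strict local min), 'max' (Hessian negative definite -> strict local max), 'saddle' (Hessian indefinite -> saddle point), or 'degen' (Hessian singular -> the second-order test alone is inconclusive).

Compute the Hessian H = grad^2 f:
  H = [[-1, -1], [-1, 2]]
Verify stationarity: grad f(x*) = H x* + g = (0, 0).
Eigenvalues of H: -1.3028, 2.3028.
Eigenvalues have mixed signs, so H is indefinite -> x* is a saddle point.

saddle


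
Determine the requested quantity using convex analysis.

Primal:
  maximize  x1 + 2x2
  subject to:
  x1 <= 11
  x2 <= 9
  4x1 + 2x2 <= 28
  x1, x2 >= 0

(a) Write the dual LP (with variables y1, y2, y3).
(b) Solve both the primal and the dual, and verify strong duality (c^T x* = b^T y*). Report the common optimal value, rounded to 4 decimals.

The standard primal-dual pair for 'max c^T x s.t. A x <= b, x >= 0' is:
  Dual:  min b^T y  s.t.  A^T y >= c,  y >= 0.

So the dual LP is:
  minimize  11y1 + 9y2 + 28y3
  subject to:
    y1 + 4y3 >= 1
    y2 + 2y3 >= 2
    y1, y2, y3 >= 0

Solving the primal: x* = (2.5, 9).
  primal value c^T x* = 20.5.
Solving the dual: y* = (0, 1.5, 0.25).
  dual value b^T y* = 20.5.
Strong duality: c^T x* = b^T y*. Confirmed.

20.5


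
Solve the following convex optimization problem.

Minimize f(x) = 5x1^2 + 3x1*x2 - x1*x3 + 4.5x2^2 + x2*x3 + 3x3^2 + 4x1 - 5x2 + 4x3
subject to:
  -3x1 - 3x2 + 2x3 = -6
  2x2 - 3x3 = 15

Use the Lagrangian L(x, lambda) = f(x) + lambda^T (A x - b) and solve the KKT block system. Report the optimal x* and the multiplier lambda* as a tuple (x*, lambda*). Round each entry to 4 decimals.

Form the Lagrangian:
  L(x, lambda) = (1/2) x^T Q x + c^T x + lambda^T (A x - b)
Stationarity (grad_x L = 0): Q x + c + A^T lambda = 0.
Primal feasibility: A x = b.

This gives the KKT block system:
  [ Q   A^T ] [ x     ]   [-c ]
  [ A    0  ] [ lambda ] = [ b ]

Solving the linear system:
  x*      = (-2.4876, 2.0778, -3.6148)
  lambda* = (-3.6761, -6.8253)
  f(x*)   = 22.7617

x* = (-2.4876, 2.0778, -3.6148), lambda* = (-3.6761, -6.8253)


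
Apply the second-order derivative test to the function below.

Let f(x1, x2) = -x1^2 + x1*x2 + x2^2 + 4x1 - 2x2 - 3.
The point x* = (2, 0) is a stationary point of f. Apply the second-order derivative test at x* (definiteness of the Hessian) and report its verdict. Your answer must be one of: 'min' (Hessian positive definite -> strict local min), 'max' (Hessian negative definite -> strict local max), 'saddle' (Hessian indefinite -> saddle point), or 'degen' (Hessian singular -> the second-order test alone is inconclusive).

Compute the Hessian H = grad^2 f:
  H = [[-2, 1], [1, 2]]
Verify stationarity: grad f(x*) = H x* + g = (0, 0).
Eigenvalues of H: -2.2361, 2.2361.
Eigenvalues have mixed signs, so H is indefinite -> x* is a saddle point.

saddle


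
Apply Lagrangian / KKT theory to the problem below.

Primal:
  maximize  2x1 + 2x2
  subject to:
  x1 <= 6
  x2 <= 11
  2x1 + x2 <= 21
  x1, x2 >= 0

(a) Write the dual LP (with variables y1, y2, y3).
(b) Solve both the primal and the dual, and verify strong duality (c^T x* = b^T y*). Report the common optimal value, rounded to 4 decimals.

The standard primal-dual pair for 'max c^T x s.t. A x <= b, x >= 0' is:
  Dual:  min b^T y  s.t.  A^T y >= c,  y >= 0.

So the dual LP is:
  minimize  6y1 + 11y2 + 21y3
  subject to:
    y1 + 2y3 >= 2
    y2 + y3 >= 2
    y1, y2, y3 >= 0

Solving the primal: x* = (5, 11).
  primal value c^T x* = 32.
Solving the dual: y* = (0, 1, 1).
  dual value b^T y* = 32.
Strong duality: c^T x* = b^T y*. Confirmed.

32


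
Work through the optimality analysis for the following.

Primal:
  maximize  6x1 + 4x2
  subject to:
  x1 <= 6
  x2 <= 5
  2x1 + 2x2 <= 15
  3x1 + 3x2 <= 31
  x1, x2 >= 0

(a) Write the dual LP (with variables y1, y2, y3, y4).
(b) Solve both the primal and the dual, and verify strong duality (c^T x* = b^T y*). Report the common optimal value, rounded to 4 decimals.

The standard primal-dual pair for 'max c^T x s.t. A x <= b, x >= 0' is:
  Dual:  min b^T y  s.t.  A^T y >= c,  y >= 0.

So the dual LP is:
  minimize  6y1 + 5y2 + 15y3 + 31y4
  subject to:
    y1 + 2y3 + 3y4 >= 6
    y2 + 2y3 + 3y4 >= 4
    y1, y2, y3, y4 >= 0

Solving the primal: x* = (6, 1.5).
  primal value c^T x* = 42.
Solving the dual: y* = (2, 0, 2, 0).
  dual value b^T y* = 42.
Strong duality: c^T x* = b^T y*. Confirmed.

42


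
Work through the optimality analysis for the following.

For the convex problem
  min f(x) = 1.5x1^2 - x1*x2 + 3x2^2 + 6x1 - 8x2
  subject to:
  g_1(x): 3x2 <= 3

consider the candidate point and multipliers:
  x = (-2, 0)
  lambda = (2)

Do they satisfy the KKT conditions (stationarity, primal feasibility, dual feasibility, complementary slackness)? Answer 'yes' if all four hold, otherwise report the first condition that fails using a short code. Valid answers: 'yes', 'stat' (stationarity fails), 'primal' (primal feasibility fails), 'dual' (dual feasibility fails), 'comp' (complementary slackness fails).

Gradient of f: grad f(x) = Q x + c = (0, -6)
Constraint values g_i(x) = a_i^T x - b_i:
  g_1((-2, 0)) = -3
Stationarity residual: grad f(x) + sum_i lambda_i a_i = (0, 0)
  -> stationarity OK
Primal feasibility (all g_i <= 0): OK
Dual feasibility (all lambda_i >= 0): OK
Complementary slackness (lambda_i * g_i(x) = 0 for all i): FAILS

Verdict: the first failing condition is complementary_slackness -> comp.

comp


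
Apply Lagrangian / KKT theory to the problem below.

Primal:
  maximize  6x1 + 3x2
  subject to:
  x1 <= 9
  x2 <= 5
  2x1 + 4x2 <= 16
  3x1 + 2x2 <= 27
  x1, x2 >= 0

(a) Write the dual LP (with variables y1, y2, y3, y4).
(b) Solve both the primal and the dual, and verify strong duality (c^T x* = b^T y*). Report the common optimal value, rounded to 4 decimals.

The standard primal-dual pair for 'max c^T x s.t. A x <= b, x >= 0' is:
  Dual:  min b^T y  s.t.  A^T y >= c,  y >= 0.

So the dual LP is:
  minimize  9y1 + 5y2 + 16y3 + 27y4
  subject to:
    y1 + 2y3 + 3y4 >= 6
    y2 + 4y3 + 2y4 >= 3
    y1, y2, y3, y4 >= 0

Solving the primal: x* = (8, 0).
  primal value c^T x* = 48.
Solving the dual: y* = (0, 0, 3, 0).
  dual value b^T y* = 48.
Strong duality: c^T x* = b^T y*. Confirmed.

48


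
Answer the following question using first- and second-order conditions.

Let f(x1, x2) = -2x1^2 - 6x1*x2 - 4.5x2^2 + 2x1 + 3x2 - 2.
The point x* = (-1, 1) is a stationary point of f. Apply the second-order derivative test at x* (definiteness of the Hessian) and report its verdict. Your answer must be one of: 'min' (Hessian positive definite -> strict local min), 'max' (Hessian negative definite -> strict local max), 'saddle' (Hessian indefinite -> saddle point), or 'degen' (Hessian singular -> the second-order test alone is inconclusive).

Compute the Hessian H = grad^2 f:
  H = [[-4, -6], [-6, -9]]
Verify stationarity: grad f(x*) = H x* + g = (0, 0).
Eigenvalues of H: -13, 0.
H has a zero eigenvalue (singular; negative semidefinite but not definite), so H is neither positive definite, negative definite, nor indefinite. The second-order test alone is inconclusive -> degen.
(Indeed, f is constant along the null direction of H through x*, so x* is not a strict local extremum.)

degen


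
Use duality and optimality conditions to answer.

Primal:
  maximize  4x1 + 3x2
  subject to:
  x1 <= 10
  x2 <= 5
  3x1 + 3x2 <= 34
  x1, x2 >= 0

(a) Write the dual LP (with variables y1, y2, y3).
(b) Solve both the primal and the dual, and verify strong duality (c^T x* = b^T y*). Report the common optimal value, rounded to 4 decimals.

The standard primal-dual pair for 'max c^T x s.t. A x <= b, x >= 0' is:
  Dual:  min b^T y  s.t.  A^T y >= c,  y >= 0.

So the dual LP is:
  minimize  10y1 + 5y2 + 34y3
  subject to:
    y1 + 3y3 >= 4
    y2 + 3y3 >= 3
    y1, y2, y3 >= 0

Solving the primal: x* = (10, 1.3333).
  primal value c^T x* = 44.
Solving the dual: y* = (1, 0, 1).
  dual value b^T y* = 44.
Strong duality: c^T x* = b^T y*. Confirmed.

44


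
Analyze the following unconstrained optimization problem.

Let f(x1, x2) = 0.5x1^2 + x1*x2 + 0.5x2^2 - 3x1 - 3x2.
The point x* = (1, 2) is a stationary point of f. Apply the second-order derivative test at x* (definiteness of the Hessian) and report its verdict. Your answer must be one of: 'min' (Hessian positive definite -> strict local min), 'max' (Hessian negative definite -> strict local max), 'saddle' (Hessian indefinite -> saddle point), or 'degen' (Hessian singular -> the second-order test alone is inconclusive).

Compute the Hessian H = grad^2 f:
  H = [[1, 1], [1, 1]]
Verify stationarity: grad f(x*) = H x* + g = (0, 0).
Eigenvalues of H: 0, 2.
H has a zero eigenvalue (singular; positive semidefinite but not definite), so H is neither positive definite, negative definite, nor indefinite. The second-order test alone is inconclusive -> degen.
(Indeed, f is constant along the null direction of H through x*, so x* is not a strict local extremum.)

degen


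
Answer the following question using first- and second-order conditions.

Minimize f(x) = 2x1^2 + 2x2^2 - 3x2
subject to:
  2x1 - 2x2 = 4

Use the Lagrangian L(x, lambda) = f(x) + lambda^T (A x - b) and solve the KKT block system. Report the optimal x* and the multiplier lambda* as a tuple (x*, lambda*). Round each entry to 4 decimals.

Form the Lagrangian:
  L(x, lambda) = (1/2) x^T Q x + c^T x + lambda^T (A x - b)
Stationarity (grad_x L = 0): Q x + c + A^T lambda = 0.
Primal feasibility: A x = b.

This gives the KKT block system:
  [ Q   A^T ] [ x     ]   [-c ]
  [ A    0  ] [ lambda ] = [ b ]

Solving the linear system:
  x*      = (1.375, -0.625)
  lambda* = (-2.75)
  f(x*)   = 6.4375

x* = (1.375, -0.625), lambda* = (-2.75)


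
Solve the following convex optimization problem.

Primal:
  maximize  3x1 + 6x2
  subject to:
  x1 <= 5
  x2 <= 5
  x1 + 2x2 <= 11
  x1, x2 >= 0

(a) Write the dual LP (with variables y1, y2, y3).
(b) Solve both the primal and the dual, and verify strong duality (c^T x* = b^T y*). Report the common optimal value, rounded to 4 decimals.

The standard primal-dual pair for 'max c^T x s.t. A x <= b, x >= 0' is:
  Dual:  min b^T y  s.t.  A^T y >= c,  y >= 0.

So the dual LP is:
  minimize  5y1 + 5y2 + 11y3
  subject to:
    y1 + y3 >= 3
    y2 + 2y3 >= 6
    y1, y2, y3 >= 0

Solving the primal: x* = (1, 5).
  primal value c^T x* = 33.
Solving the dual: y* = (0, 0, 3).
  dual value b^T y* = 33.
Strong duality: c^T x* = b^T y*. Confirmed.

33


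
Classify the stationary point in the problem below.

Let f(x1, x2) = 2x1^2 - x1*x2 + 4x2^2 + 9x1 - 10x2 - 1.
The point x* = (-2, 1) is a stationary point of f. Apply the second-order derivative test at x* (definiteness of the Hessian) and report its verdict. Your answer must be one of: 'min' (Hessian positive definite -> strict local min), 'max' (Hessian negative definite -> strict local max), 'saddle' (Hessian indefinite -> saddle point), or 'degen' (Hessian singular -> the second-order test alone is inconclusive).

Compute the Hessian H = grad^2 f:
  H = [[4, -1], [-1, 8]]
Verify stationarity: grad f(x*) = H x* + g = (0, 0).
Eigenvalues of H: 3.7639, 8.2361.
Both eigenvalues > 0, so H is positive definite -> x* is a strict local min.

min


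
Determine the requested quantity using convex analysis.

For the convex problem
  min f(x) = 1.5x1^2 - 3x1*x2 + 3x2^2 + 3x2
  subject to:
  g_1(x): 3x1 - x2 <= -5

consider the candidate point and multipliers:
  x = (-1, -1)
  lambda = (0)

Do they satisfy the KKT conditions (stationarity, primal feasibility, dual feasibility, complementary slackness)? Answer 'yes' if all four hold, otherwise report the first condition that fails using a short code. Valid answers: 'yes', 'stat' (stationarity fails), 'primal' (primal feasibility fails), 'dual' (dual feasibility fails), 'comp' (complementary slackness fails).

Gradient of f: grad f(x) = Q x + c = (0, 0)
Constraint values g_i(x) = a_i^T x - b_i:
  g_1((-1, -1)) = 3
Stationarity residual: grad f(x) + sum_i lambda_i a_i = (0, 0)
  -> stationarity OK
Primal feasibility (all g_i <= 0): FAILS
Dual feasibility (all lambda_i >= 0): OK
Complementary slackness (lambda_i * g_i(x) = 0 for all i): OK

Verdict: the first failing condition is primal_feasibility -> primal.

primal


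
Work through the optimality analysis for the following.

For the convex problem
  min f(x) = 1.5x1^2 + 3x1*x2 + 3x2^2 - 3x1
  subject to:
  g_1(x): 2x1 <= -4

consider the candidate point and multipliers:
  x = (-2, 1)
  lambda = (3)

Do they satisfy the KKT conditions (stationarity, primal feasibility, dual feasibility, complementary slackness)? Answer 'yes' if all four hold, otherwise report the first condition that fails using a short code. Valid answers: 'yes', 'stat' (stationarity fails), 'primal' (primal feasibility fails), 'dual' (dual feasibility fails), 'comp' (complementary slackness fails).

Gradient of f: grad f(x) = Q x + c = (-6, 0)
Constraint values g_i(x) = a_i^T x - b_i:
  g_1((-2, 1)) = 0
Stationarity residual: grad f(x) + sum_i lambda_i a_i = (0, 0)
  -> stationarity OK
Primal feasibility (all g_i <= 0): OK
Dual feasibility (all lambda_i >= 0): OK
Complementary slackness (lambda_i * g_i(x) = 0 for all i): OK

Verdict: yes, KKT holds.

yes


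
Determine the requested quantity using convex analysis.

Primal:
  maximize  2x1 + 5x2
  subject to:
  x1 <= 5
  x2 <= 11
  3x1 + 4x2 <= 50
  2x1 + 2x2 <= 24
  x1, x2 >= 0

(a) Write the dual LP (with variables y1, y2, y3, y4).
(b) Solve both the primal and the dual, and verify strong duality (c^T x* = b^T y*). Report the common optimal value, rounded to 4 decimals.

The standard primal-dual pair for 'max c^T x s.t. A x <= b, x >= 0' is:
  Dual:  min b^T y  s.t.  A^T y >= c,  y >= 0.

So the dual LP is:
  minimize  5y1 + 11y2 + 50y3 + 24y4
  subject to:
    y1 + 3y3 + 2y4 >= 2
    y2 + 4y3 + 2y4 >= 5
    y1, y2, y3, y4 >= 0

Solving the primal: x* = (1, 11).
  primal value c^T x* = 57.
Solving the dual: y* = (0, 3, 0, 1).
  dual value b^T y* = 57.
Strong duality: c^T x* = b^T y*. Confirmed.

57


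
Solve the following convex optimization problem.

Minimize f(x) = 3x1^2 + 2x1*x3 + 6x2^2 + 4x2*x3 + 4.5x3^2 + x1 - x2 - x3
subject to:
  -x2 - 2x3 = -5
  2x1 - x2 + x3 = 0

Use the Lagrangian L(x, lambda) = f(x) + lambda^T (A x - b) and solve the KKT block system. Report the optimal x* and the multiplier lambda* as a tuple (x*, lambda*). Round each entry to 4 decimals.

Form the Lagrangian:
  L(x, lambda) = (1/2) x^T Q x + c^T x + lambda^T (A x - b)
Stationarity (grad_x L = 0): Q x + c + A^T lambda = 0.
Primal feasibility: A x = b.

This gives the KKT block system:
  [ Q   A^T ] [ x     ]   [-c ]
  [ A    0  ] [ lambda ] = [ b ]

Solving the linear system:
  x*      = (-1.1495, 0.134, 2.433)
  lambda* = (9.8247, 0.5155)
  f(x*)   = 22.7036

x* = (-1.1495, 0.134, 2.433), lambda* = (9.8247, 0.5155)


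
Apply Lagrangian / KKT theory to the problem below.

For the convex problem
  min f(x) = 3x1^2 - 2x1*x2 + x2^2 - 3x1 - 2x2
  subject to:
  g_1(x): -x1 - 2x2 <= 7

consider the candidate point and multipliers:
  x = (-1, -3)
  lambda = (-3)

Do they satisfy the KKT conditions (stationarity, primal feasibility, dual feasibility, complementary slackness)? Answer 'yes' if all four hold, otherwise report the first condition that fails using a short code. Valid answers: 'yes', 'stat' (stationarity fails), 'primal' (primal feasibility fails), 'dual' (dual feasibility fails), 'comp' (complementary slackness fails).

Gradient of f: grad f(x) = Q x + c = (-3, -6)
Constraint values g_i(x) = a_i^T x - b_i:
  g_1((-1, -3)) = 0
Stationarity residual: grad f(x) + sum_i lambda_i a_i = (0, 0)
  -> stationarity OK
Primal feasibility (all g_i <= 0): OK
Dual feasibility (all lambda_i >= 0): FAILS
Complementary slackness (lambda_i * g_i(x) = 0 for all i): OK

Verdict: the first failing condition is dual_feasibility -> dual.

dual


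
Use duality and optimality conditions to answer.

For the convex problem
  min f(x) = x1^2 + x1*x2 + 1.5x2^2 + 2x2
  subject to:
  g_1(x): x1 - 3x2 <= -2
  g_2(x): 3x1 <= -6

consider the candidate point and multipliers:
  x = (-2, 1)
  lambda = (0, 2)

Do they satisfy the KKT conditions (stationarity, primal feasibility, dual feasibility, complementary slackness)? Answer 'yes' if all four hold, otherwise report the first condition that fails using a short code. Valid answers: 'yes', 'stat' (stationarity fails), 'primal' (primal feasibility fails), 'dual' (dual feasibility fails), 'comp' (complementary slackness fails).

Gradient of f: grad f(x) = Q x + c = (-3, 3)
Constraint values g_i(x) = a_i^T x - b_i:
  g_1((-2, 1)) = -3
  g_2((-2, 1)) = 0
Stationarity residual: grad f(x) + sum_i lambda_i a_i = (3, 3)
  -> stationarity FAILS
Primal feasibility (all g_i <= 0): OK
Dual feasibility (all lambda_i >= 0): OK
Complementary slackness (lambda_i * g_i(x) = 0 for all i): OK

Verdict: the first failing condition is stationarity -> stat.

stat


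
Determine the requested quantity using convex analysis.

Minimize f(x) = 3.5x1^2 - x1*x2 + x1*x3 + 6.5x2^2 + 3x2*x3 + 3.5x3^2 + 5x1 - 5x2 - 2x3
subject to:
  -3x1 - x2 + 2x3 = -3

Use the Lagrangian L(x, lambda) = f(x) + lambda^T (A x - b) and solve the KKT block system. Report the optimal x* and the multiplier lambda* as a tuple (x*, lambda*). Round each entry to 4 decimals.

Form the Lagrangian:
  L(x, lambda) = (1/2) x^T Q x + c^T x + lambda^T (A x - b)
Stationarity (grad_x L = 0): Q x + c + A^T lambda = 0.
Primal feasibility: A x = b.

This gives the KKT block system:
  [ Q   A^T ] [ x     ]   [-c ]
  [ A    0  ] [ lambda ] = [ b ]

Solving the linear system:
  x*      = (0.3365, 0.712, -0.6393)
  lambda* = (2.0013)
  f(x*)   = 2.7026

x* = (0.3365, 0.712, -0.6393), lambda* = (2.0013)


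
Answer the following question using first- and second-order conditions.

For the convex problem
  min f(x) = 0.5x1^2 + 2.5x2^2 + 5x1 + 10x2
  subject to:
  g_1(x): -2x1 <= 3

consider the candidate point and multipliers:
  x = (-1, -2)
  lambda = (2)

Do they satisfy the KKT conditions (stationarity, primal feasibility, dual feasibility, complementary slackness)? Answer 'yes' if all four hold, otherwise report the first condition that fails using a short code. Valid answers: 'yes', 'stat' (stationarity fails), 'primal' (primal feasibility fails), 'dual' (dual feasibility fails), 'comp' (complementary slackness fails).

Gradient of f: grad f(x) = Q x + c = (4, 0)
Constraint values g_i(x) = a_i^T x - b_i:
  g_1((-1, -2)) = -1
Stationarity residual: grad f(x) + sum_i lambda_i a_i = (0, 0)
  -> stationarity OK
Primal feasibility (all g_i <= 0): OK
Dual feasibility (all lambda_i >= 0): OK
Complementary slackness (lambda_i * g_i(x) = 0 for all i): FAILS

Verdict: the first failing condition is complementary_slackness -> comp.

comp


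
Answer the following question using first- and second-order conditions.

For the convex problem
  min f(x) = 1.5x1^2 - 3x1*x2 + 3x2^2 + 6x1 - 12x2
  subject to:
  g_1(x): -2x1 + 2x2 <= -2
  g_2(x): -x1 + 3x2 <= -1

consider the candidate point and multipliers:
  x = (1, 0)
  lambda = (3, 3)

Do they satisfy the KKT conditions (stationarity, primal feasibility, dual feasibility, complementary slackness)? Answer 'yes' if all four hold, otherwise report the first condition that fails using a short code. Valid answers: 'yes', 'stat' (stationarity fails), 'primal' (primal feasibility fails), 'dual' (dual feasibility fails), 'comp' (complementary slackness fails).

Gradient of f: grad f(x) = Q x + c = (9, -15)
Constraint values g_i(x) = a_i^T x - b_i:
  g_1((1, 0)) = 0
  g_2((1, 0)) = 0
Stationarity residual: grad f(x) + sum_i lambda_i a_i = (0, 0)
  -> stationarity OK
Primal feasibility (all g_i <= 0): OK
Dual feasibility (all lambda_i >= 0): OK
Complementary slackness (lambda_i * g_i(x) = 0 for all i): OK

Verdict: yes, KKT holds.

yes


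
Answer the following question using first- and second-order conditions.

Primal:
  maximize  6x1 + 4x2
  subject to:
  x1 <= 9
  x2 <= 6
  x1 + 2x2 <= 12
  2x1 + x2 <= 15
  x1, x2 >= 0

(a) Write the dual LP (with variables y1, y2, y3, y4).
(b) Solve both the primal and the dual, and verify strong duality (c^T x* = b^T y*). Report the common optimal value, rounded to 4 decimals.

The standard primal-dual pair for 'max c^T x s.t. A x <= b, x >= 0' is:
  Dual:  min b^T y  s.t.  A^T y >= c,  y >= 0.

So the dual LP is:
  minimize  9y1 + 6y2 + 12y3 + 15y4
  subject to:
    y1 + y3 + 2y4 >= 6
    y2 + 2y3 + y4 >= 4
    y1, y2, y3, y4 >= 0

Solving the primal: x* = (6, 3).
  primal value c^T x* = 48.
Solving the dual: y* = (0, 0, 0.6667, 2.6667).
  dual value b^T y* = 48.
Strong duality: c^T x* = b^T y*. Confirmed.

48


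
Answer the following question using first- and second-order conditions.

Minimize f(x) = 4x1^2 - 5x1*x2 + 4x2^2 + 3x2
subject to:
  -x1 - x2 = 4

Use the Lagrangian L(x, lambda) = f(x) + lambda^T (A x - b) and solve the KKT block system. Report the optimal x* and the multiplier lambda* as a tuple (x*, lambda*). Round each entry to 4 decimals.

Form the Lagrangian:
  L(x, lambda) = (1/2) x^T Q x + c^T x + lambda^T (A x - b)
Stationarity (grad_x L = 0): Q x + c + A^T lambda = 0.
Primal feasibility: A x = b.

This gives the KKT block system:
  [ Q   A^T ] [ x     ]   [-c ]
  [ A    0  ] [ lambda ] = [ b ]

Solving the linear system:
  x*      = (-1.8846, -2.1154)
  lambda* = (-4.5)
  f(x*)   = 5.8269

x* = (-1.8846, -2.1154), lambda* = (-4.5)


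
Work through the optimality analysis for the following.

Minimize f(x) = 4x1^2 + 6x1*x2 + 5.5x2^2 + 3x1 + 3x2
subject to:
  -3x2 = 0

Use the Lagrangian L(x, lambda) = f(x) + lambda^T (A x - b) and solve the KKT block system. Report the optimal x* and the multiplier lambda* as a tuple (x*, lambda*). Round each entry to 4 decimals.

Form the Lagrangian:
  L(x, lambda) = (1/2) x^T Q x + c^T x + lambda^T (A x - b)
Stationarity (grad_x L = 0): Q x + c + A^T lambda = 0.
Primal feasibility: A x = b.

This gives the KKT block system:
  [ Q   A^T ] [ x     ]   [-c ]
  [ A    0  ] [ lambda ] = [ b ]

Solving the linear system:
  x*      = (-0.375, 0)
  lambda* = (0.25)
  f(x*)   = -0.5625

x* = (-0.375, 0), lambda* = (0.25)


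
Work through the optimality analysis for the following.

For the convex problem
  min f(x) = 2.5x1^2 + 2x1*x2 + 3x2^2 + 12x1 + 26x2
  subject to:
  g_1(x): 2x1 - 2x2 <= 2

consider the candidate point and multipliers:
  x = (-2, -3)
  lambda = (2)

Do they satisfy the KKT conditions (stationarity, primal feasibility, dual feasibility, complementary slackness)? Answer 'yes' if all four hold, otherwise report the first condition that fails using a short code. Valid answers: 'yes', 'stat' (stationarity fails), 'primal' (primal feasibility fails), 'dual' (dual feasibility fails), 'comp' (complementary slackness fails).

Gradient of f: grad f(x) = Q x + c = (-4, 4)
Constraint values g_i(x) = a_i^T x - b_i:
  g_1((-2, -3)) = 0
Stationarity residual: grad f(x) + sum_i lambda_i a_i = (0, 0)
  -> stationarity OK
Primal feasibility (all g_i <= 0): OK
Dual feasibility (all lambda_i >= 0): OK
Complementary slackness (lambda_i * g_i(x) = 0 for all i): OK

Verdict: yes, KKT holds.

yes


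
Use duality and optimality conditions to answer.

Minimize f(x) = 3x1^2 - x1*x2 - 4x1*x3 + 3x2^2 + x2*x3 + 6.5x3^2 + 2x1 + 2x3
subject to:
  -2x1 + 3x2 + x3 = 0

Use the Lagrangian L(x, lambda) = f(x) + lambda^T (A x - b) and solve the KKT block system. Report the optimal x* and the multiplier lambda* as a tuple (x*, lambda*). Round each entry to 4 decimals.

Form the Lagrangian:
  L(x, lambda) = (1/2) x^T Q x + c^T x + lambda^T (A x - b)
Stationarity (grad_x L = 0): Q x + c + A^T lambda = 0.
Primal feasibility: A x = b.

This gives the KKT block system:
  [ Q   A^T ] [ x     ]   [-c ]
  [ A    0  ] [ lambda ] = [ b ]

Solving the linear system:
  x*      = (-0.4528, -0.2003, -0.3048)
  lambda* = (0.3512)
  f(x*)   = -0.7576

x* = (-0.4528, -0.2003, -0.3048), lambda* = (0.3512)


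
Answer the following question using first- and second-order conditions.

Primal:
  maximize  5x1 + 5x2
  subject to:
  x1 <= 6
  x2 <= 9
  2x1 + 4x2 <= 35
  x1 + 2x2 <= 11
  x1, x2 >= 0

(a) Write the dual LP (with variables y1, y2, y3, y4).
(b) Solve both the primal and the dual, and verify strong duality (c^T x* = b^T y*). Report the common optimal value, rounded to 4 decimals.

The standard primal-dual pair for 'max c^T x s.t. A x <= b, x >= 0' is:
  Dual:  min b^T y  s.t.  A^T y >= c,  y >= 0.

So the dual LP is:
  minimize  6y1 + 9y2 + 35y3 + 11y4
  subject to:
    y1 + 2y3 + y4 >= 5
    y2 + 4y3 + 2y4 >= 5
    y1, y2, y3, y4 >= 0

Solving the primal: x* = (6, 2.5).
  primal value c^T x* = 42.5.
Solving the dual: y* = (2.5, 0, 0, 2.5).
  dual value b^T y* = 42.5.
Strong duality: c^T x* = b^T y*. Confirmed.

42.5


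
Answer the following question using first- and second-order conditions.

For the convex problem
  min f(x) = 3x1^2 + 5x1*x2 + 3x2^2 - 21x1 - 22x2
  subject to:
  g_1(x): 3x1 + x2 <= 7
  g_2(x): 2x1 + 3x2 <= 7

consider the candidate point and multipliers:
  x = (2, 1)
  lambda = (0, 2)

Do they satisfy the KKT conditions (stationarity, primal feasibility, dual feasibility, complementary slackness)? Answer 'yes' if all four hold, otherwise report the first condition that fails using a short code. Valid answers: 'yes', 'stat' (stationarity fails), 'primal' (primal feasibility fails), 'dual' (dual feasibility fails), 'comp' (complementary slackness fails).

Gradient of f: grad f(x) = Q x + c = (-4, -6)
Constraint values g_i(x) = a_i^T x - b_i:
  g_1((2, 1)) = 0
  g_2((2, 1)) = 0
Stationarity residual: grad f(x) + sum_i lambda_i a_i = (0, 0)
  -> stationarity OK
Primal feasibility (all g_i <= 0): OK
Dual feasibility (all lambda_i >= 0): OK
Complementary slackness (lambda_i * g_i(x) = 0 for all i): OK

Verdict: yes, KKT holds.

yes


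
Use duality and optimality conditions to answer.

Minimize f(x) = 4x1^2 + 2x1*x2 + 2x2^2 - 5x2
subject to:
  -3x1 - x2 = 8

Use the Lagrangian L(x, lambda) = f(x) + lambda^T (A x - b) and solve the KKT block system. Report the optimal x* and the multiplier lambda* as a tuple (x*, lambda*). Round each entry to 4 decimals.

Form the Lagrangian:
  L(x, lambda) = (1/2) x^T Q x + c^T x + lambda^T (A x - b)
Stationarity (grad_x L = 0): Q x + c + A^T lambda = 0.
Primal feasibility: A x = b.

This gives the KKT block system:
  [ Q   A^T ] [ x     ]   [-c ]
  [ A    0  ] [ lambda ] = [ b ]

Solving the linear system:
  x*      = (-2.9688, 0.9062)
  lambda* = (-7.3125)
  f(x*)   = 26.9844

x* = (-2.9688, 0.9062), lambda* = (-7.3125)


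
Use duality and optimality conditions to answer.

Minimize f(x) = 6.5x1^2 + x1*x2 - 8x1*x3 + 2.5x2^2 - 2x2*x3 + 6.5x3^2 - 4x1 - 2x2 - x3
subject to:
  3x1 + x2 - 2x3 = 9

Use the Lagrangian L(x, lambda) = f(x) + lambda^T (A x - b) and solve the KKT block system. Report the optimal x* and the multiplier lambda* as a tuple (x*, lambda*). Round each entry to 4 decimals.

Form the Lagrangian:
  L(x, lambda) = (1/2) x^T Q x + c^T x + lambda^T (A x - b)
Stationarity (grad_x L = 0): Q x + c + A^T lambda = 0.
Primal feasibility: A x = b.

This gives the KKT block system:
  [ Q   A^T ] [ x     ]   [-c ]
  [ A    0  ] [ lambda ] = [ b ]

Solving the linear system:
  x*      = (2.725, 2.005, 0.59)
  lambda* = (-9.57)
  f(x*)   = 35.315

x* = (2.725, 2.005, 0.59), lambda* = (-9.57)


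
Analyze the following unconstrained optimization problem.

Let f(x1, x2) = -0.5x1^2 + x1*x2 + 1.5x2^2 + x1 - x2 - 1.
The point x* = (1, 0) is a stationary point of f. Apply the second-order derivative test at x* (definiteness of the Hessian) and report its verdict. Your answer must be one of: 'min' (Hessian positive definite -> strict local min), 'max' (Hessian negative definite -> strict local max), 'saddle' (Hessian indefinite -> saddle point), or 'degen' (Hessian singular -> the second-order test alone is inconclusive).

Compute the Hessian H = grad^2 f:
  H = [[-1, 1], [1, 3]]
Verify stationarity: grad f(x*) = H x* + g = (0, 0).
Eigenvalues of H: -1.2361, 3.2361.
Eigenvalues have mixed signs, so H is indefinite -> x* is a saddle point.

saddle
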